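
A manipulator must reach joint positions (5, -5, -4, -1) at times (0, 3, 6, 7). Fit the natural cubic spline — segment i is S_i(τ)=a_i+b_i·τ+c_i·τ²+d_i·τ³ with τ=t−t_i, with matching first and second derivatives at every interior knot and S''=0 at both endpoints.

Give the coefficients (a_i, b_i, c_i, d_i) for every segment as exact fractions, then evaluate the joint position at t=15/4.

  seg 0: a=5 b=-118/29 c=0 d=64/783
  seg 1: a=-5 b=-54/29 c=64/87 d=-1/783
  seg 2: a=-4 b=73/29 c=21/29 d=-7/29
S(15/4) = -11105/1856

Δ: Δ0=-10/3, Δ1=1/3, Δ2=3
row 1: diag=12, rhs=22; c'=1/4, d'=11/6
row 2: denom=8−3·1/4=29/4; d'=(16−3·11/6)/(29/4)=42/29
back: M2=42/29
back: M1=11/6−1/4·42/29=128/87
M: M0=0, M1=128/87, M2=42/29, M3=0
seg 0: a=5, c=M0/2=0, d=(M1−M0)/(6·3)=64/783, b=Δ0−h0·(2M0+M1)/6=-118/29
seg 1: a=-5, c=M1/2=64/87, d=(M2−M1)/(6·3)=-1/783, b=Δ1−h1·(2M1+M2)/6=-54/29
seg 2: a=-4, c=M2/2=21/29, d=(M3−M2)/(6·1)=-7/29, b=Δ2−h2·(2M2+M3)/6=73/29
t_q=15/4 → seg 1, τ=3/4; S=-5+-54/29·τ+64/87·τ²+-1/783·τ³=-11105/1856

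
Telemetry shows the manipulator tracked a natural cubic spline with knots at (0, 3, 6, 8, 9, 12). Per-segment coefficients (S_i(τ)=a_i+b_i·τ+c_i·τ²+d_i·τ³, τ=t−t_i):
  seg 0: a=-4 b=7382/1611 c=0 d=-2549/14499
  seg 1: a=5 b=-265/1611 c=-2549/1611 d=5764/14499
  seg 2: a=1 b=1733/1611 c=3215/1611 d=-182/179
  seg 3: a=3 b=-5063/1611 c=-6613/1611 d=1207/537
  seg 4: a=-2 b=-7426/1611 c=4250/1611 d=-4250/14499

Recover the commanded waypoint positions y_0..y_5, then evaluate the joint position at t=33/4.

y_0 = S_0(0) = a_0 = -4
y_1 = S_1(0) = a_1 = 5
y_2 = S_2(0) = a_2 = 1
y_3 = S_3(0) = a_3 = 3
y_4 = S_4(0) = a_4 = -2
y_5 = S_4(3) = 0
t_q=33/4 is in segment 3 (τ=1/4); S_3(τ)=68491/34368

y_0=-4 y_1=5 y_2=1 y_3=3 y_4=-2 y_5=0
S(33/4) = 68491/34368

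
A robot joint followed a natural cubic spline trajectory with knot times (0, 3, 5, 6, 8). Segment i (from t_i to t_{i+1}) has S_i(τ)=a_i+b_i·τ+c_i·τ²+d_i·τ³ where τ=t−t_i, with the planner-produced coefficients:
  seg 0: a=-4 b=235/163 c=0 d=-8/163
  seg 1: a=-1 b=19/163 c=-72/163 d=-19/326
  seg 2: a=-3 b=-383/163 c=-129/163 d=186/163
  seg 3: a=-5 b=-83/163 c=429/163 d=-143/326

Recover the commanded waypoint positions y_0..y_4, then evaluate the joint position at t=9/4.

y_0=-4 y_1=-1 y_2=-3 y_3=-5 y_4=1
S(9/4) = -1715/1304

y_0 = S_0(0) = a_0 = -4
y_1 = S_1(0) = a_1 = -1
y_2 = S_2(0) = a_2 = -3
y_3 = S_3(0) = a_3 = -5
y_4 = S_3(2) = 1
t_q=9/4 is in segment 0 (τ=9/4); S_0(τ)=-1715/1304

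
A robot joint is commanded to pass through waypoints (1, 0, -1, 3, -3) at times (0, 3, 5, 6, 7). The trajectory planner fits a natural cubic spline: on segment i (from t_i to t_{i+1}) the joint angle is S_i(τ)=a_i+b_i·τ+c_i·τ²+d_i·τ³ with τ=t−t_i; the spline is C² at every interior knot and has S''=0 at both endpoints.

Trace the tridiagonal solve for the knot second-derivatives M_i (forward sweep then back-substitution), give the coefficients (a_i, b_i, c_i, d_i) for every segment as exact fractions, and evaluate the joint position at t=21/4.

Δ: Δ0=-1/3, Δ1=-1/2, Δ2=4, Δ3=-6
row 1: diag=10, rhs=-1; c'=1/5, d'=-1/10
row 2: denom=6−2·1/5=28/5; d'=(27−2·-1/10)/(28/5)=34/7
row 3: denom=4−1·5/28=107/28; d'=(-60−1·34/7)/(107/28)=-1816/107
back: M3=-1816/107
back: M2=34/7−5/28·-1816/107=844/107
back: M1=-1/10−1/5·844/107=-359/214
M: M0=0, M1=-359/214, M2=844/107, M3=-1816/107, M4=0
seg 0: a=1, c=M0/2=0, d=(M1−M0)/(6·3)=-359/3852, b=Δ0−h0·(2M0+M1)/6=649/1284
seg 1: a=0, c=M1/2=-359/428, d=(M2−M1)/(6·2)=2047/2568, b=Δ1−h1·(2M1+M2)/6=-1291/642
seg 2: a=-1, c=M2/2=422/107, d=(M3−M2)/(6·1)=-1330/321, b=Δ2−h2·(2M2+M3)/6=1348/321
seg 3: a=3, c=M3/2=-908/107, d=(M4−M3)/(6·1)=908/321, b=Δ3−h3·(2M3+M4)/6=-110/321
t_q=21/4 → seg 2, τ=1/4; S=-1+1348/321·τ+422/107·τ²+-1330/321·τ³=793/3424

  seg 0: a=1 b=649/1284 c=0 d=-359/3852
  seg 1: a=0 b=-1291/642 c=-359/428 d=2047/2568
  seg 2: a=-1 b=1348/321 c=422/107 d=-1330/321
  seg 3: a=3 b=-110/321 c=-908/107 d=908/321
S(21/4) = 793/3424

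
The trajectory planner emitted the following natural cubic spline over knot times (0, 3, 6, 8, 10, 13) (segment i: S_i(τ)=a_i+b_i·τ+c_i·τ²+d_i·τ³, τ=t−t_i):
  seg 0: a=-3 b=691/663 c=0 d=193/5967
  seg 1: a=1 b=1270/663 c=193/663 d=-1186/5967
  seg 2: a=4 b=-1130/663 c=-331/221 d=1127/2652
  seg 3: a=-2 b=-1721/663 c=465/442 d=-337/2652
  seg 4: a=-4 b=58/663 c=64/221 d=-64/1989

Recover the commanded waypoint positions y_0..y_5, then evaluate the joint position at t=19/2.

y_0 = S_0(0) = a_0 = -3
y_1 = S_1(0) = a_1 = 1
y_2 = S_2(0) = a_2 = 4
y_3 = S_3(0) = a_3 = -2
y_4 = S_4(0) = a_4 = -4
y_5 = S_4(3) = -2
t_q=19/2 is in segment 3 (τ=3/2); S_3(τ)=-27973/7072

y_0=-3 y_1=1 y_2=4 y_3=-2 y_4=-4 y_5=-2
S(19/2) = -27973/7072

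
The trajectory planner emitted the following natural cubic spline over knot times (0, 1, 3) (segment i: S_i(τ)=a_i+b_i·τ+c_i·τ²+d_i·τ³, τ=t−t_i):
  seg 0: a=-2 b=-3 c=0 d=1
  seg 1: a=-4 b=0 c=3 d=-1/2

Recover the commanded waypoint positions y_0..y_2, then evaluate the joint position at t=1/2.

y_0 = S_0(0) = a_0 = -2
y_1 = S_1(0) = a_1 = -4
y_2 = S_1(2) = 4
t_q=1/2 is in segment 0 (τ=1/2); S_0(τ)=-27/8

y_0=-2 y_1=-4 y_2=4
S(1/2) = -27/8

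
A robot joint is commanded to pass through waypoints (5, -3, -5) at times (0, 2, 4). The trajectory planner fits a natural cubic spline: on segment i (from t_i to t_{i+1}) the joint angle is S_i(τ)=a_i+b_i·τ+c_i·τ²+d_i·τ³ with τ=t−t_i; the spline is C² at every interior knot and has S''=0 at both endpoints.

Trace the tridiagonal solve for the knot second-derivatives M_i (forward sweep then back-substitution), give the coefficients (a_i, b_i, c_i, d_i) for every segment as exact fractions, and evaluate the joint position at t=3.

Δ: Δ0=-4, Δ1=-1
row 1: diag=8, rhs=18; c'=1/4, d'=9/4
back: M1=9/4
M: M0=0, M1=9/4, M2=0
seg 0: a=5, c=M0/2=0, d=(M1−M0)/(6·2)=3/16, b=Δ0−h0·(2M0+M1)/6=-19/4
seg 1: a=-3, c=M1/2=9/8, d=(M2−M1)/(6·2)=-3/16, b=Δ1−h1·(2M1+M2)/6=-5/2
t_q=3 → seg 1, τ=1; S=-3+-5/2·τ+9/8·τ²+-3/16·τ³=-73/16

  seg 0: a=5 b=-19/4 c=0 d=3/16
  seg 1: a=-3 b=-5/2 c=9/8 d=-3/16
S(3) = -73/16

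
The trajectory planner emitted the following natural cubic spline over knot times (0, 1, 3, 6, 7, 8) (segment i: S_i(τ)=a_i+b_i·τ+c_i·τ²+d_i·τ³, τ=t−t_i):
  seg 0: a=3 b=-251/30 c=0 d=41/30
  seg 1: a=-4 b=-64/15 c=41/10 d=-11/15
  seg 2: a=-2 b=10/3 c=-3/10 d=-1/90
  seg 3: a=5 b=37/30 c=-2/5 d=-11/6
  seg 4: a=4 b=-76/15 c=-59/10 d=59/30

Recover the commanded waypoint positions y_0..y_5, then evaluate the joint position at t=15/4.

y_0=3 y_1=-4 y_2=-2 y_3=5 y_4=4 y_5=-5
S(15/4) = 209/640

y_0 = S_0(0) = a_0 = 3
y_1 = S_1(0) = a_1 = -4
y_2 = S_2(0) = a_2 = -2
y_3 = S_3(0) = a_3 = 5
y_4 = S_4(0) = a_4 = 4
y_5 = S_4(1) = -5
t_q=15/4 is in segment 2 (τ=3/4); S_2(τ)=209/640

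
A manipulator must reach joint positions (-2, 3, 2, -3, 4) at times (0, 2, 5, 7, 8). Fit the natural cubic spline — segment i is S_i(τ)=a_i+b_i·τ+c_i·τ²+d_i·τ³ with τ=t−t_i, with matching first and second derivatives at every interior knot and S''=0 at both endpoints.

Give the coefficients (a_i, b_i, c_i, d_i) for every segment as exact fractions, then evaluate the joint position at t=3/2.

  seg 0: a=-2 b=4171/1518 c=0 d=-47/759
  seg 1: a=3 b=3043/1518 c=-94/253 d=-619/4554
  seg 2: a=2 b=-2956/759 c=-807/506 d=6959/6072
  seg 3: a=-3 b=5281/1518 c=5345/1012 d=-5345/3036
S(3/2) = 3871/2024

Δ: Δ0=5/2, Δ1=-1/3, Δ2=-5/2, Δ3=7
row 1: diag=10, rhs=-17; c'=3/10, d'=-17/10
row 2: denom=10−3·3/10=91/10; d'=(-13−3·-17/10)/(91/10)=-79/91
row 3: denom=6−2·20/91=506/91; d'=(57−2·-79/91)/(506/91)=5345/506
back: M3=5345/506
back: M2=-79/91−20/91·5345/506=-807/253
back: M1=-17/10−3/10·-807/253=-188/253
M: M0=0, M1=-188/253, M2=-807/253, M3=5345/506, M4=0
seg 0: a=-2, c=M0/2=0, d=(M1−M0)/(6·2)=-47/759, b=Δ0−h0·(2M0+M1)/6=4171/1518
seg 1: a=3, c=M1/2=-94/253, d=(M2−M1)/(6·3)=-619/4554, b=Δ1−h1·(2M1+M2)/6=3043/1518
seg 2: a=2, c=M2/2=-807/506, d=(M3−M2)/(6·2)=6959/6072, b=Δ2−h2·(2M2+M3)/6=-2956/759
seg 3: a=-3, c=M3/2=5345/1012, d=(M4−M3)/(6·1)=-5345/3036, b=Δ3−h3·(2M3+M4)/6=5281/1518
t_q=3/2 → seg 0, τ=3/2; S=-2+4171/1518·τ+0·τ²+-47/759·τ³=3871/2024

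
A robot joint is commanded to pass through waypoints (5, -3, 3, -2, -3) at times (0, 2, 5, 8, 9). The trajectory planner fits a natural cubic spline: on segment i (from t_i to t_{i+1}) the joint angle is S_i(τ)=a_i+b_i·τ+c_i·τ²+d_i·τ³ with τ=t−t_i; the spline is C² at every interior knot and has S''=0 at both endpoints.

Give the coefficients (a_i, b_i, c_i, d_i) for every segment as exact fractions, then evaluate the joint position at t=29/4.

  seg 0: a=5 b=-316/57 c=0 d=22/57
  seg 1: a=-3 b=-52/57 c=44/19 d=-230/513
  seg 2: a=3 b=50/57 c=-98/57 d=149/513
  seg 3: a=-2 b=-91/57 c=17/19 d=-17/57
S(29/4) = -27/64

Δ: Δ0=-4, Δ1=2, Δ2=-5/3, Δ3=-1
row 1: diag=10, rhs=36; c'=3/10, d'=18/5
row 2: denom=12−3·3/10=111/10; d'=(-22−3·18/5)/(111/10)=-328/111
row 3: denom=8−3·10/37=266/37; d'=(4−3·-328/111)/(266/37)=34/19
back: M3=34/19
back: M2=-328/111−10/37·34/19=-196/57
back: M1=18/5−3/10·-196/57=88/19
M: M0=0, M1=88/19, M2=-196/57, M3=34/19, M4=0
seg 0: a=5, c=M0/2=0, d=(M1−M0)/(6·2)=22/57, b=Δ0−h0·(2M0+M1)/6=-316/57
seg 1: a=-3, c=M1/2=44/19, d=(M2−M1)/(6·3)=-230/513, b=Δ1−h1·(2M1+M2)/6=-52/57
seg 2: a=3, c=M2/2=-98/57, d=(M3−M2)/(6·3)=149/513, b=Δ2−h2·(2M2+M3)/6=50/57
seg 3: a=-2, c=M3/2=17/19, d=(M4−M3)/(6·1)=-17/57, b=Δ3−h3·(2M3+M4)/6=-91/57
t_q=29/4 → seg 2, τ=9/4; S=3+50/57·τ+-98/57·τ²+149/513·τ³=-27/64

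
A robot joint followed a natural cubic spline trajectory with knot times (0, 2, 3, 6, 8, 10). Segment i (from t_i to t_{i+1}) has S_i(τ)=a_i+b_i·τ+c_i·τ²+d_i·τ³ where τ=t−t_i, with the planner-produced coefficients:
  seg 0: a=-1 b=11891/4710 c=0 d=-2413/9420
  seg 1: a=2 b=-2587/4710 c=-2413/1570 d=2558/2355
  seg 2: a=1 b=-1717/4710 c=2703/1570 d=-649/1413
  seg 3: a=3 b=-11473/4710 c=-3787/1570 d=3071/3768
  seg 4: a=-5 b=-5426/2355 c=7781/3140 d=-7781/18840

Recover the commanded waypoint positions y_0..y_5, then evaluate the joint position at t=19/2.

y_0=-1 y_1=2 y_2=1 y_3=3 y_4=-5 y_5=-3
S(19/2) = -42949/10048

y_0 = S_0(0) = a_0 = -1
y_1 = S_1(0) = a_1 = 2
y_2 = S_2(0) = a_2 = 1
y_3 = S_3(0) = a_3 = 3
y_4 = S_4(0) = a_4 = -5
y_5 = S_4(2) = -3
t_q=19/2 is in segment 4 (τ=3/2); S_4(τ)=-42949/10048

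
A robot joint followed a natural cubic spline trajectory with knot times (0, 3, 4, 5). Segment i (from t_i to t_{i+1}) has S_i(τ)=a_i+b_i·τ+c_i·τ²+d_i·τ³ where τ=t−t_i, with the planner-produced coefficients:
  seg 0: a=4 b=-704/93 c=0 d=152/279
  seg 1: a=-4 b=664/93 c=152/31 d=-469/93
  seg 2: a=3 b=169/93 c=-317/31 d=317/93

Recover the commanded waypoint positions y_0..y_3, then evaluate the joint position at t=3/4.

y_0 = S_0(0) = a_0 = 4
y_1 = S_1(0) = a_1 = -4
y_2 = S_2(0) = a_2 = 3
y_3 = S_2(1) = -2
t_q=3/4 is in segment 0 (τ=3/4); S_0(τ)=-359/248

y_0=4 y_1=-4 y_2=3 y_3=-2
S(3/4) = -359/248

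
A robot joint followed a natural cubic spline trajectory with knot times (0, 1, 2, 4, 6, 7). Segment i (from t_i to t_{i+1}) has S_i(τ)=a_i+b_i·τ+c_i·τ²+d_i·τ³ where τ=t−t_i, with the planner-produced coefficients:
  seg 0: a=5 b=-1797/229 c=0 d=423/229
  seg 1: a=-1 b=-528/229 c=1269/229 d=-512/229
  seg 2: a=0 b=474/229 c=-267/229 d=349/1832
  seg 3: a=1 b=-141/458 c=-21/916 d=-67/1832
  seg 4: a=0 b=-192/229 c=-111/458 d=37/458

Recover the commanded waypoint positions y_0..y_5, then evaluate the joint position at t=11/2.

y_0 = S_0(0) = a_0 = 5
y_1 = S_1(0) = a_1 = -1
y_2 = S_2(0) = a_2 = 0
y_3 = S_3(0) = a_3 = 1
y_4 = S_4(0) = a_4 = 0
y_5 = S_4(1) = -1
t_q=11/2 is in segment 3 (τ=3/2); S_3(τ)=5323/14656

y_0=5 y_1=-1 y_2=0 y_3=1 y_4=0 y_5=-1
S(11/2) = 5323/14656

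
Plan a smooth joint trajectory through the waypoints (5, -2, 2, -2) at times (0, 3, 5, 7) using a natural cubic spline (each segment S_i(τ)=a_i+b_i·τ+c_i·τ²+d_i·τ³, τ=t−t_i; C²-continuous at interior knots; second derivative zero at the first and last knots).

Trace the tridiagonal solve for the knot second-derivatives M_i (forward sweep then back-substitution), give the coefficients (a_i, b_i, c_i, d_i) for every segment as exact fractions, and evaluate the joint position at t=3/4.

Δ: Δ0=-7/3, Δ1=2, Δ2=-2
row 1: diag=10, rhs=26; c'=1/5, d'=13/5
row 2: denom=8−2·1/5=38/5; d'=(-24−2·13/5)/(38/5)=-73/19
back: M2=-73/19
back: M1=13/5−1/5·-73/19=64/19
M: M0=0, M1=64/19, M2=-73/19, M3=0
seg 0: a=5, c=M0/2=0, d=(M1−M0)/(6·3)=32/171, b=Δ0−h0·(2M0+M1)/6=-229/57
seg 1: a=-2, c=M1/2=32/19, d=(M2−M1)/(6·2)=-137/228, b=Δ1−h1·(2M1+M2)/6=59/57
seg 2: a=2, c=M2/2=-73/38, d=(M3−M2)/(6·2)=73/228, b=Δ2−h2·(2M2+M3)/6=32/57
t_q=3/4 → seg 0, τ=3/4; S=5+-229/57·τ+0·τ²+32/171·τ³=157/76

  seg 0: a=5 b=-229/57 c=0 d=32/171
  seg 1: a=-2 b=59/57 c=32/19 d=-137/228
  seg 2: a=2 b=32/57 c=-73/38 d=73/228
S(3/4) = 157/76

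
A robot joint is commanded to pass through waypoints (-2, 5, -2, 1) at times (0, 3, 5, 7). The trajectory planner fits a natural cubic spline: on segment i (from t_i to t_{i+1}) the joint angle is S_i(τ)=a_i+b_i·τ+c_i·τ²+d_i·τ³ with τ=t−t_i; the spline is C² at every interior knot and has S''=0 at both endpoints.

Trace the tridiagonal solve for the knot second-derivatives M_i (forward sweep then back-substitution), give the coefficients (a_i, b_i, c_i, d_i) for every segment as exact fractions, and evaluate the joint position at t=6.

  seg 0: a=-2 b=521/114 c=0 d=-85/342
  seg 1: a=5 b=-122/57 c=-85/38 d=355/456
  seg 2: a=-2 b=-199/114 c=185/76 d=-185/456
S(6) = -261/152

Δ: Δ0=7/3, Δ1=-7/2, Δ2=3/2
row 1: diag=10, rhs=-35; c'=1/5, d'=-7/2
row 2: denom=8−2·1/5=38/5; d'=(30−2·-7/2)/(38/5)=185/38
back: M2=185/38
back: M1=-7/2−1/5·185/38=-85/19
M: M0=0, M1=-85/19, M2=185/38, M3=0
seg 0: a=-2, c=M0/2=0, d=(M1−M0)/(6·3)=-85/342, b=Δ0−h0·(2M0+M1)/6=521/114
seg 1: a=5, c=M1/2=-85/38, d=(M2−M1)/(6·2)=355/456, b=Δ1−h1·(2M1+M2)/6=-122/57
seg 2: a=-2, c=M2/2=185/76, d=(M3−M2)/(6·2)=-185/456, b=Δ2−h2·(2M2+M3)/6=-199/114
t_q=6 → seg 2, τ=1; S=-2+-199/114·τ+185/76·τ²+-185/456·τ³=-261/152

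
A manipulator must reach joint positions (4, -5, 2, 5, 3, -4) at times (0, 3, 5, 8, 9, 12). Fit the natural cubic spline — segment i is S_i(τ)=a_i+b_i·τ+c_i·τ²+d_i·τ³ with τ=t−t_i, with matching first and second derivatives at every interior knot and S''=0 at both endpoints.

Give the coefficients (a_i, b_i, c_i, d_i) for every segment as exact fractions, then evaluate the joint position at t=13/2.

  seg 0: a=4 b=-1141/222 c=0 d=475/1998
  seg 1: a=-5 b=142/111 c=475/222 d=-457/888
  seg 2: a=2 b=271/74 c=-421/444 d=3/148
  seg 3: a=5 b=-219/148 c=-85/111 d=109/444
  seg 4: a=3 b=-505/222 c=-13/444 d=13/3996
S(13/2) = 6427/1184

Δ: Δ0=-3, Δ1=7/2, Δ2=1, Δ3=-2, Δ4=-7/3
row 1: diag=10, rhs=39; c'=1/5, d'=39/10
row 2: denom=10−2·1/5=48/5; d'=(-15−2·39/10)/(48/5)=-19/8
row 3: denom=8−3·5/16=113/16; d'=(-18−3·-19/8)/(113/16)=-174/113
row 4: denom=8−1·16/113=888/113; d'=(-2−1·-174/113)/(888/113)=-13/222
back: M4=-13/222
back: M3=-174/113−16/113·-13/222=-170/111
back: M2=-19/8−5/16·-170/111=-421/222
back: M1=39/10−1/5·-421/222=475/111
M: M0=0, M1=475/111, M2=-421/222, M3=-170/111, M4=-13/222, M5=0
seg 0: a=4, c=M0/2=0, d=(M1−M0)/(6·3)=475/1998, b=Δ0−h0·(2M0+M1)/6=-1141/222
seg 1: a=-5, c=M1/2=475/222, d=(M2−M1)/(6·2)=-457/888, b=Δ1−h1·(2M1+M2)/6=142/111
seg 2: a=2, c=M2/2=-421/444, d=(M3−M2)/(6·3)=3/148, b=Δ2−h2·(2M2+M3)/6=271/74
seg 3: a=5, c=M3/2=-85/111, d=(M4−M3)/(6·1)=109/444, b=Δ3−h3·(2M3+M4)/6=-219/148
seg 4: a=3, c=M4/2=-13/444, d=(M5−M4)/(6·3)=13/3996, b=Δ4−h4·(2M4+M5)/6=-505/222
t_q=13/2 → seg 2, τ=3/2; S=2+271/74·τ+-421/444·τ²+3/148·τ³=6427/1184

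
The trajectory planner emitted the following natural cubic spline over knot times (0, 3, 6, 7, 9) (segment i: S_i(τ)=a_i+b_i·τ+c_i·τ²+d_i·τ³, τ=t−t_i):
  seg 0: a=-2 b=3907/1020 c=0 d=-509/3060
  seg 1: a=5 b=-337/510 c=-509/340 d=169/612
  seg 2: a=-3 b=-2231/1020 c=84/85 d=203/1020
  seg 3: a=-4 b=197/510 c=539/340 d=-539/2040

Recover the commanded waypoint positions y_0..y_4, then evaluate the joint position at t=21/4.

y_0=-2 y_1=5 y_2=-3 y_3=-4 y_4=1
S(21/4) = -20023/21760

y_0 = S_0(0) = a_0 = -2
y_1 = S_1(0) = a_1 = 5
y_2 = S_2(0) = a_2 = -3
y_3 = S_3(0) = a_3 = -4
y_4 = S_3(2) = 1
t_q=21/4 is in segment 1 (τ=9/4); S_1(τ)=-20023/21760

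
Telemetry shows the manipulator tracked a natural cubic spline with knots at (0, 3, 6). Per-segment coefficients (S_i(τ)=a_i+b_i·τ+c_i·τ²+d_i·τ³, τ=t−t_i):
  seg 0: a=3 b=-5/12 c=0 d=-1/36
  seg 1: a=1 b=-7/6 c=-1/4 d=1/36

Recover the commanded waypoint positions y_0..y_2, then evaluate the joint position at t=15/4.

y_0 = S_0(0) = a_0 = 3
y_1 = S_1(0) = a_1 = 1
y_2 = S_1(3) = -4
t_q=15/4 is in segment 1 (τ=3/4); S_1(τ)=-1/256

y_0=3 y_1=1 y_2=-4
S(15/4) = -1/256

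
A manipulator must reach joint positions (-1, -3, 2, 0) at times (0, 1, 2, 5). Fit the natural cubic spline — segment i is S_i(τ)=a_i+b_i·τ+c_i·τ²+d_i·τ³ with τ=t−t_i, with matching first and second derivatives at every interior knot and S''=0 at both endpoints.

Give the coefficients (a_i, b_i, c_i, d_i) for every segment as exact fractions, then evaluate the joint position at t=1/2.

Δ: Δ0=-2, Δ1=5, Δ2=-2/3
row 1: diag=4, rhs=42; c'=1/4, d'=21/2
row 2: denom=8−1·1/4=31/4; d'=(-34−1·21/2)/(31/4)=-178/31
back: M2=-178/31
back: M1=21/2−1/4·-178/31=370/31
M: M0=0, M1=370/31, M2=-178/31, M3=0
seg 0: a=-1, c=M0/2=0, d=(M1−M0)/(6·1)=185/93, b=Δ0−h0·(2M0+M1)/6=-371/93
seg 1: a=-3, c=M1/2=185/31, d=(M2−M1)/(6·1)=-274/93, b=Δ1−h1·(2M1+M2)/6=184/93
seg 2: a=2, c=M2/2=-89/31, d=(M3−M2)/(6·3)=89/279, b=Δ2−h2·(2M2+M3)/6=472/93
t_q=1/2 → seg 0, τ=1/2; S=-1+-371/93·τ+0·τ²+185/93·τ³=-681/248

  seg 0: a=-1 b=-371/93 c=0 d=185/93
  seg 1: a=-3 b=184/93 c=185/31 d=-274/93
  seg 2: a=2 b=472/93 c=-89/31 d=89/279
S(1/2) = -681/248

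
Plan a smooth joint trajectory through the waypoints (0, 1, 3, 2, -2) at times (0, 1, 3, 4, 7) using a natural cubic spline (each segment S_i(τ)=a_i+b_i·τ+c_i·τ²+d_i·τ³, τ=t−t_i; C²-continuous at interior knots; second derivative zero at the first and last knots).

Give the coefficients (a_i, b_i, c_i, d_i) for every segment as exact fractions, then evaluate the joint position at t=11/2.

  seg 0: a=0 b=328/375 c=0 d=47/375
  seg 1: a=1 b=469/375 c=47/125 d=-94/375
  seg 2: a=3 b=-19/75 c=-141/125 d=143/375
  seg 3: a=2 b=-512/375 c=2/125 d=-2/1125
S(11/2) = -9/500

Δ: Δ0=1, Δ1=1, Δ2=-1, Δ3=-4/3
row 1: diag=6, rhs=0; c'=1/3, d'=0
row 2: denom=6−2·1/3=16/3; d'=(-12−2·0)/(16/3)=-9/4
row 3: denom=8−1·3/16=125/16; d'=(-2−1·-9/4)/(125/16)=4/125
back: M3=4/125
back: M2=-9/4−3/16·4/125=-282/125
back: M1=0−1/3·-282/125=94/125
M: M0=0, M1=94/125, M2=-282/125, M3=4/125, M4=0
seg 0: a=0, c=M0/2=0, d=(M1−M0)/(6·1)=47/375, b=Δ0−h0·(2M0+M1)/6=328/375
seg 1: a=1, c=M1/2=47/125, d=(M2−M1)/(6·2)=-94/375, b=Δ1−h1·(2M1+M2)/6=469/375
seg 2: a=3, c=M2/2=-141/125, d=(M3−M2)/(6·1)=143/375, b=Δ2−h2·(2M2+M3)/6=-19/75
seg 3: a=2, c=M3/2=2/125, d=(M4−M3)/(6·3)=-2/1125, b=Δ3−h3·(2M3+M4)/6=-512/375
t_q=11/2 → seg 3, τ=3/2; S=2+-512/375·τ+2/125·τ²+-2/1125·τ³=-9/500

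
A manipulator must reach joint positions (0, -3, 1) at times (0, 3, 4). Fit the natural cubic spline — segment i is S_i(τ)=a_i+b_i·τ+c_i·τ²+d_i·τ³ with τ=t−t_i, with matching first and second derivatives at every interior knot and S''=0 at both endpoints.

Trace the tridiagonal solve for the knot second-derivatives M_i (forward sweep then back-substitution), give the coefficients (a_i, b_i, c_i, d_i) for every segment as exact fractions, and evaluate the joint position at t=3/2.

Δ: Δ0=-1, Δ1=4
row 1: diag=8, rhs=30; c'=1/8, d'=15/4
back: M1=15/4
M: M0=0, M1=15/4, M2=0
seg 0: a=0, c=M0/2=0, d=(M1−M0)/(6·3)=5/24, b=Δ0−h0·(2M0+M1)/6=-23/8
seg 1: a=-3, c=M1/2=15/8, d=(M2−M1)/(6·1)=-5/8, b=Δ1−h1·(2M1+M2)/6=11/4
t_q=3/2 → seg 0, τ=3/2; S=0+-23/8·τ+0·τ²+5/24·τ³=-231/64

  seg 0: a=0 b=-23/8 c=0 d=5/24
  seg 1: a=-3 b=11/4 c=15/8 d=-5/8
S(3/2) = -231/64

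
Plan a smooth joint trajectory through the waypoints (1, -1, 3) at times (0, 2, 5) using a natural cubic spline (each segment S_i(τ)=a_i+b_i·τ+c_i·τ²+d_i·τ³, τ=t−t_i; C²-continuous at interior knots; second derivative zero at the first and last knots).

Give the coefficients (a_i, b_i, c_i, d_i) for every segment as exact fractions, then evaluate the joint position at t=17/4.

Δ: Δ0=-1, Δ1=4/3
row 1: diag=10, rhs=14; c'=3/10, d'=7/5
back: M1=7/5
M: M0=0, M1=7/5, M2=0
seg 0: a=1, c=M0/2=0, d=(M1−M0)/(6·2)=7/60, b=Δ0−h0·(2M0+M1)/6=-22/15
seg 1: a=-1, c=M1/2=7/10, d=(M2−M1)/(6·3)=-7/90, b=Δ1−h1·(2M1+M2)/6=-1/15
t_q=17/4 → seg 1, τ=9/4; S=-1+-1/15·τ+7/10·τ²+-7/90·τ³=193/128

  seg 0: a=1 b=-22/15 c=0 d=7/60
  seg 1: a=-1 b=-1/15 c=7/10 d=-7/90
S(17/4) = 193/128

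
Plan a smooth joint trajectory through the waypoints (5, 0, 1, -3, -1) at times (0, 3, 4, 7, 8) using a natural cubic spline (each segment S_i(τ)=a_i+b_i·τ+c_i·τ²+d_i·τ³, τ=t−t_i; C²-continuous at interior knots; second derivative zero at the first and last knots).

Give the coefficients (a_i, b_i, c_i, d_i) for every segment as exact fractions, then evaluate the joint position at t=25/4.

  seg 0: a=5 b=-623/216 c=0 d=263/1944
  seg 1: a=0 b=83/108 c=263/216 d=-71/72
  seg 2: a=1 b=53/216 c=-47/27 d=787/1944
  seg 3: a=-3 b=79/108 c=137/72 d=-137/216
S(25/4) = -4069/1536

Δ: Δ0=-5/3, Δ1=1, Δ2=-4/3, Δ3=2
row 1: diag=8, rhs=16; c'=1/8, d'=2
row 2: denom=8−1·1/8=63/8; d'=(-14−1·2)/(63/8)=-128/63
row 3: denom=8−3·8/21=48/7; d'=(20−3·-128/63)/(48/7)=137/36
back: M3=137/36
back: M2=-128/63−8/21·137/36=-94/27
back: M1=2−1/8·-94/27=263/108
M: M0=0, M1=263/108, M2=-94/27, M3=137/36, M4=0
seg 0: a=5, c=M0/2=0, d=(M1−M0)/(6·3)=263/1944, b=Δ0−h0·(2M0+M1)/6=-623/216
seg 1: a=0, c=M1/2=263/216, d=(M2−M1)/(6·1)=-71/72, b=Δ1−h1·(2M1+M2)/6=83/108
seg 2: a=1, c=M2/2=-47/27, d=(M3−M2)/(6·3)=787/1944, b=Δ2−h2·(2M2+M3)/6=53/216
seg 3: a=-3, c=M3/2=137/72, d=(M4−M3)/(6·1)=-137/216, b=Δ3−h3·(2M3+M4)/6=79/108
t_q=25/4 → seg 2, τ=9/4; S=1+53/216·τ+-47/27·τ²+787/1944·τ³=-4069/1536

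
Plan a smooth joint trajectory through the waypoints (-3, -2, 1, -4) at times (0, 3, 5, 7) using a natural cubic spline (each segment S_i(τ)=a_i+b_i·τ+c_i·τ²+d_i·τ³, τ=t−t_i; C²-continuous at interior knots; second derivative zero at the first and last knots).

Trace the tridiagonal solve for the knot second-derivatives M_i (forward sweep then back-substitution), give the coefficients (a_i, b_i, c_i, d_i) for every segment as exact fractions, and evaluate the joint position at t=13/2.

Δ: Δ0=1/3, Δ1=3/2, Δ2=-5/2
row 1: diag=10, rhs=7; c'=1/5, d'=7/10
row 2: denom=8−2·1/5=38/5; d'=(-24−2·7/10)/(38/5)=-127/38
back: M2=-127/38
back: M1=7/10−1/5·-127/38=26/19
M: M0=0, M1=26/19, M2=-127/38, M3=0
seg 0: a=-3, c=M0/2=0, d=(M1−M0)/(6·3)=13/171, b=Δ0−h0·(2M0+M1)/6=-20/57
seg 1: a=-2, c=M1/2=13/19, d=(M2−M1)/(6·2)=-179/456, b=Δ1−h1·(2M1+M2)/6=97/57
seg 2: a=1, c=M2/2=-127/76, d=(M3−M2)/(6·2)=127/456, b=Δ2−h2·(2M2+M3)/6=-31/114
t_q=13/2 → seg 2, τ=3/2; S=1+-31/114·τ+-127/76·τ²+127/456·τ³=-2709/1216

  seg 0: a=-3 b=-20/57 c=0 d=13/171
  seg 1: a=-2 b=97/57 c=13/19 d=-179/456
  seg 2: a=1 b=-31/114 c=-127/76 d=127/456
S(13/2) = -2709/1216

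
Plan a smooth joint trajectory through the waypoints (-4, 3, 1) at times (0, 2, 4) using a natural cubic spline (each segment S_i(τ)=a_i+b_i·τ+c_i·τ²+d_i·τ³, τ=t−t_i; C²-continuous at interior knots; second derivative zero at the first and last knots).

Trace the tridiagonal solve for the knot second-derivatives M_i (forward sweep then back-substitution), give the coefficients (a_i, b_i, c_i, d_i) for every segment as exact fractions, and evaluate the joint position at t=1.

  seg 0: a=-4 b=37/8 c=0 d=-9/32
  seg 1: a=3 b=5/4 c=-27/16 d=9/32
S(1) = 11/32

Δ: Δ0=7/2, Δ1=-1
row 1: diag=8, rhs=-27; c'=1/4, d'=-27/8
back: M1=-27/8
M: M0=0, M1=-27/8, M2=0
seg 0: a=-4, c=M0/2=0, d=(M1−M0)/(6·2)=-9/32, b=Δ0−h0·(2M0+M1)/6=37/8
seg 1: a=3, c=M1/2=-27/16, d=(M2−M1)/(6·2)=9/32, b=Δ1−h1·(2M1+M2)/6=5/4
t_q=1 → seg 0, τ=1; S=-4+37/8·τ+0·τ²+-9/32·τ³=11/32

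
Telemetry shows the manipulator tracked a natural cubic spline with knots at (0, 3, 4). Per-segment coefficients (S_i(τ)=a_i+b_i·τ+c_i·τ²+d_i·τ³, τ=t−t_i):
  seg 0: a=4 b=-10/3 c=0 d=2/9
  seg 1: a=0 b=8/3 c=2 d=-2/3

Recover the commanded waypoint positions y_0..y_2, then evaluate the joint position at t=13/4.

y_0=4 y_1=0 y_2=4
S(13/4) = 25/32

y_0 = S_0(0) = a_0 = 4
y_1 = S_1(0) = a_1 = 0
y_2 = S_1(1) = 4
t_q=13/4 is in segment 1 (τ=1/4); S_1(τ)=25/32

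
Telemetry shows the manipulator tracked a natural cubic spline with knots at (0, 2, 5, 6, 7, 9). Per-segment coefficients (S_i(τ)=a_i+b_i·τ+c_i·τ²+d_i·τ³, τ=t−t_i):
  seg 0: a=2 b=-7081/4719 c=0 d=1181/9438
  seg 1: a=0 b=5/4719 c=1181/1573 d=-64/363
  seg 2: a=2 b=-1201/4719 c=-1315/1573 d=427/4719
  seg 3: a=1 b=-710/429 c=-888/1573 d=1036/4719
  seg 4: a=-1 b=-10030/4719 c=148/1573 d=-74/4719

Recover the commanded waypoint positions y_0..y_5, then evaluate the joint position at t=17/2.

y_0=2 y_1=0 y_2=2 y_3=1 y_4=-1 y_5=-5
S(17/2) = -25353/6292

y_0 = S_0(0) = a_0 = 2
y_1 = S_1(0) = a_1 = 0
y_2 = S_2(0) = a_2 = 2
y_3 = S_3(0) = a_3 = 1
y_4 = S_4(0) = a_4 = -1
y_5 = S_4(2) = -5
t_q=17/2 is in segment 4 (τ=3/2); S_4(τ)=-25353/6292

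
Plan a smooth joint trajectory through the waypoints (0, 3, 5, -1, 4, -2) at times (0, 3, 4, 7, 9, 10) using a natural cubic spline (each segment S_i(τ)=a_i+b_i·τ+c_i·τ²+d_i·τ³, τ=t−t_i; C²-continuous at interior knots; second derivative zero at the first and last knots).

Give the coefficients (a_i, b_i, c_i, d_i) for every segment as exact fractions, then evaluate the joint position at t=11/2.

Δ: Δ0=1, Δ1=2, Δ2=-2, Δ3=5/2, Δ4=-6
row 1: diag=8, rhs=6; c'=1/8, d'=3/4
row 2: denom=8−1·1/8=63/8; d'=(-24−1·3/4)/(63/8)=-22/7
row 3: denom=10−3·8/21=62/7; d'=(27−3·-22/7)/(62/7)=255/62
row 4: denom=6−2·7/31=172/31; d'=(-51−2·255/62)/(172/31)=-459/43
back: M4=-459/43
back: M3=255/62−7/31·-459/43=561/86
back: M2=-22/7−8/21·561/86=-242/43
back: M1=3/4−1/8·-242/43=125/86
M: M0=0, M1=125/86, M2=-242/43, M3=561/86, M4=-459/43, M5=0
seg 0: a=0, c=M0/2=0, d=(M1−M0)/(6·3)=125/1548, b=Δ0−h0·(2M0+M1)/6=47/172
seg 1: a=3, c=M1/2=125/172, d=(M2−M1)/(6·1)=-203/172, b=Δ1−h1·(2M1+M2)/6=211/86
seg 2: a=5, c=M2/2=-121/43, d=(M3−M2)/(6·3)=1045/1548, b=Δ2−h2·(2M2+M3)/6=63/172
seg 3: a=-1, c=M3/2=561/172, d=(M4−M3)/(6·2)=-493/344, b=Δ3−h3·(2M3+M4)/6=147/86
seg 4: a=4, c=M4/2=-459/86, d=(M5−M4)/(6·1)=153/86, b=Δ4−h4·(2M4+M5)/6=-105/43
t_q=11/2 → seg 2, τ=3/2; S=5+63/172·τ+-121/43·τ²+1045/1548·τ³=2059/1376

  seg 0: a=0 b=47/172 c=0 d=125/1548
  seg 1: a=3 b=211/86 c=125/172 d=-203/172
  seg 2: a=5 b=63/172 c=-121/43 d=1045/1548
  seg 3: a=-1 b=147/86 c=561/172 d=-493/344
  seg 4: a=4 b=-105/43 c=-459/86 d=153/86
S(11/2) = 2059/1376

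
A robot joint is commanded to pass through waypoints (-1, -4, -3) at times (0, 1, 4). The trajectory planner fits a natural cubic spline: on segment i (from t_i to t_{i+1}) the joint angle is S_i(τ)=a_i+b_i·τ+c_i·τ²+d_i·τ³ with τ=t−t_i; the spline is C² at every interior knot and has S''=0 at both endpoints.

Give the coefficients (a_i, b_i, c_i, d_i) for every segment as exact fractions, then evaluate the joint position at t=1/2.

  seg 0: a=-1 b=-41/12 c=0 d=5/12
  seg 1: a=-4 b=-13/6 c=5/4 d=-5/36
S(1/2) = -85/32

Δ: Δ0=-3, Δ1=1/3
row 1: diag=8, rhs=20; c'=3/8, d'=5/2
back: M1=5/2
M: M0=0, M1=5/2, M2=0
seg 0: a=-1, c=M0/2=0, d=(M1−M0)/(6·1)=5/12, b=Δ0−h0·(2M0+M1)/6=-41/12
seg 1: a=-4, c=M1/2=5/4, d=(M2−M1)/(6·3)=-5/36, b=Δ1−h1·(2M1+M2)/6=-13/6
t_q=1/2 → seg 0, τ=1/2; S=-1+-41/12·τ+0·τ²+5/12·τ³=-85/32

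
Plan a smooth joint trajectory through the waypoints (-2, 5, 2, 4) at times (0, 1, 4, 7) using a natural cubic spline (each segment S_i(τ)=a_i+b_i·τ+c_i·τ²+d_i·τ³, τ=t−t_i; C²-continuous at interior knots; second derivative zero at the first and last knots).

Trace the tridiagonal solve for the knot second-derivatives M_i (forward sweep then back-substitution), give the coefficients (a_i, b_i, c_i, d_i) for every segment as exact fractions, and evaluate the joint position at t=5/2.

Δ: Δ0=7, Δ1=-1, Δ2=2/3
row 1: diag=8, rhs=-48; c'=3/8, d'=-6
row 2: denom=12−3·3/8=87/8; d'=(10−3·-6)/(87/8)=224/87
back: M2=224/87
back: M1=-6−3/8·224/87=-202/29
M: M0=0, M1=-202/29, M2=224/87, M3=0
seg 0: a=-2, c=M0/2=0, d=(M1−M0)/(6·1)=-101/87, b=Δ0−h0·(2M0+M1)/6=710/87
seg 1: a=5, c=M1/2=-101/29, d=(M2−M1)/(6·3)=415/783, b=Δ1−h1·(2M1+M2)/6=407/87
seg 2: a=2, c=M2/2=112/87, d=(M3−M2)/(6·3)=-112/783, b=Δ2−h2·(2M2+M3)/6=-166/87
t_q=5/2 → seg 1, τ=3/2; S=5+407/87·τ+-101/29·τ²+415/783·τ³=1385/232

  seg 0: a=-2 b=710/87 c=0 d=-101/87
  seg 1: a=5 b=407/87 c=-101/29 d=415/783
  seg 2: a=2 b=-166/87 c=112/87 d=-112/783
S(5/2) = 1385/232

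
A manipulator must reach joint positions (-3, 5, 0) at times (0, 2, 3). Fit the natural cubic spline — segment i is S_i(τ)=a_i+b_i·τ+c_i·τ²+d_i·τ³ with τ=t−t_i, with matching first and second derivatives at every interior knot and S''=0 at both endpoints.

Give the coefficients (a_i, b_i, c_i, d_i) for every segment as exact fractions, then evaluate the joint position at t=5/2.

Δ: Δ0=4, Δ1=-5
row 1: diag=6, rhs=-54; c'=1/6, d'=-9
back: M1=-9
M: M0=0, M1=-9, M2=0
seg 0: a=-3, c=M0/2=0, d=(M1−M0)/(6·2)=-3/4, b=Δ0−h0·(2M0+M1)/6=7
seg 1: a=5, c=M1/2=-9/2, d=(M2−M1)/(6·1)=3/2, b=Δ1−h1·(2M1+M2)/6=-2
t_q=5/2 → seg 1, τ=1/2; S=5+-2·τ+-9/2·τ²+3/2·τ³=49/16

  seg 0: a=-3 b=7 c=0 d=-3/4
  seg 1: a=5 b=-2 c=-9/2 d=3/2
S(5/2) = 49/16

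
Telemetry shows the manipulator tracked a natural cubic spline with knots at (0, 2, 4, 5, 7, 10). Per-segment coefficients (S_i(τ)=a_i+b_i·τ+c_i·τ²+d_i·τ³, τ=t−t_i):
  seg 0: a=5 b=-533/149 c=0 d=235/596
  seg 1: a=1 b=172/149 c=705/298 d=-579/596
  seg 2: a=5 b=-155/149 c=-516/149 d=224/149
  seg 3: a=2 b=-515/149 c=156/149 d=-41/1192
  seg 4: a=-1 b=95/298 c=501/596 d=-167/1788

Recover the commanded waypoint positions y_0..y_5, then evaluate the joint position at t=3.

y_0 = S_0(0) = a_0 = 5
y_1 = S_1(0) = a_1 = 1
y_2 = S_2(0) = a_2 = 5
y_3 = S_3(0) = a_3 = 2
y_4 = S_4(0) = a_4 = -1
y_5 = S_4(3) = 5
t_q=3 is in segment 1 (τ=1); S_1(τ)=2115/596

y_0=5 y_1=1 y_2=5 y_3=2 y_4=-1 y_5=5
S(3) = 2115/596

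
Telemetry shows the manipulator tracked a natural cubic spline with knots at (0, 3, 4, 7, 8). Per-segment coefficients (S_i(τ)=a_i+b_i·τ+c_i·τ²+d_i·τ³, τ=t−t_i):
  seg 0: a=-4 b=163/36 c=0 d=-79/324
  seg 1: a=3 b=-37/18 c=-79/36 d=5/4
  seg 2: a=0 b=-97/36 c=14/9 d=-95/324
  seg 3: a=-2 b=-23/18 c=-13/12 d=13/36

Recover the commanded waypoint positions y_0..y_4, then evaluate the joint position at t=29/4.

y_0 = S_0(0) = a_0 = -4
y_1 = S_1(0) = a_1 = 3
y_2 = S_2(0) = a_2 = 0
y_3 = S_3(0) = a_3 = -2
y_4 = S_3(1) = -4
t_q=29/4 is in segment 3 (τ=1/4); S_3(τ)=-1829/768

y_0=-4 y_1=3 y_2=0 y_3=-2 y_4=-4
S(29/4) = -1829/768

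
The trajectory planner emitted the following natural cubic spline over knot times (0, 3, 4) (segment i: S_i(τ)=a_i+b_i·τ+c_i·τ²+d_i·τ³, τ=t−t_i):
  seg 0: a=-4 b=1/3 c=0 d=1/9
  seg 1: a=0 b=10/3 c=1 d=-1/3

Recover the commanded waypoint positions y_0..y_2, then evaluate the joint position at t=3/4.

y_0 = S_0(0) = a_0 = -4
y_1 = S_1(0) = a_1 = 0
y_2 = S_1(1) = 4
t_q=3/4 is in segment 0 (τ=3/4); S_0(τ)=-237/64

y_0=-4 y_1=0 y_2=4
S(3/4) = -237/64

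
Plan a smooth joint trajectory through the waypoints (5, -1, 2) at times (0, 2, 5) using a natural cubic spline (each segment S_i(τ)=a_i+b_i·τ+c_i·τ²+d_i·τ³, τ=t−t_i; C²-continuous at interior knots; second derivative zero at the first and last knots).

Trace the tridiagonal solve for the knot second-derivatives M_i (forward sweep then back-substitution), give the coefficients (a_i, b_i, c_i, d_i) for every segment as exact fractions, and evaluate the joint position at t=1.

  seg 0: a=5 b=-19/5 c=0 d=1/5
  seg 1: a=-1 b=-7/5 c=6/5 d=-2/15
S(1) = 7/5

Δ: Δ0=-3, Δ1=1
row 1: diag=10, rhs=24; c'=3/10, d'=12/5
back: M1=12/5
M: M0=0, M1=12/5, M2=0
seg 0: a=5, c=M0/2=0, d=(M1−M0)/(6·2)=1/5, b=Δ0−h0·(2M0+M1)/6=-19/5
seg 1: a=-1, c=M1/2=6/5, d=(M2−M1)/(6·3)=-2/15, b=Δ1−h1·(2M1+M2)/6=-7/5
t_q=1 → seg 0, τ=1; S=5+-19/5·τ+0·τ²+1/5·τ³=7/5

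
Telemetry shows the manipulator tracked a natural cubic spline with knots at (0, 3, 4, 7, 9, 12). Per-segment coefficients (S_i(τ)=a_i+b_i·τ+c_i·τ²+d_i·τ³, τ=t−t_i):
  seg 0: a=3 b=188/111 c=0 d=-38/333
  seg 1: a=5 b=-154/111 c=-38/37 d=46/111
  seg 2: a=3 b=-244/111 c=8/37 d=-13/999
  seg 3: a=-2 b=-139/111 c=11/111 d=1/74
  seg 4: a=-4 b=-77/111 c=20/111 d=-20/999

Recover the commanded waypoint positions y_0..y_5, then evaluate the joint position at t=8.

y_0=3 y_1=5 y_2=3 y_3=-2 y_4=-4 y_5=-5
S(8) = -697/222

y_0 = S_0(0) = a_0 = 3
y_1 = S_1(0) = a_1 = 5
y_2 = S_2(0) = a_2 = 3
y_3 = S_3(0) = a_3 = -2
y_4 = S_4(0) = a_4 = -4
y_5 = S_4(3) = -5
t_q=8 is in segment 3 (τ=1); S_3(τ)=-697/222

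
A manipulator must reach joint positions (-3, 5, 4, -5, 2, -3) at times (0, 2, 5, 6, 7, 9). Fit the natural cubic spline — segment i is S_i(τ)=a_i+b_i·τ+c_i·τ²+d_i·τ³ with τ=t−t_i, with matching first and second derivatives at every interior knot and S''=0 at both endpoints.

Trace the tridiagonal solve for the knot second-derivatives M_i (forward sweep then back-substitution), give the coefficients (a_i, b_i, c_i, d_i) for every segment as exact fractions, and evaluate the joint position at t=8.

  seg 0: a=-3 b=18017/4719 c=0 d=859/18876
  seg 1: a=5 b=20594/4719 c=859/3146 d=-445/726
  seg 2: a=4 b=-99545/9438 c=-8248/1573 d=64091/9438
  seg 3: a=-5 b=-284/429 c=47595/3146 d=-70471/9438
  seg 4: a=2 b=67909/9438 c=-11438/1573 d=5719/4719
S(8) = 9865/3146

Δ: Δ0=4, Δ1=-1/3, Δ2=-9, Δ3=7, Δ4=-5/2
row 1: diag=10, rhs=-26; c'=3/10, d'=-13/5
row 2: denom=8−3·3/10=71/10; d'=(-52−3·-13/5)/(71/10)=-442/71
row 3: denom=4−1·10/71=274/71; d'=(96−1·-442/71)/(274/71)=3629/137
row 4: denom=6−1·71/274=1573/274; d'=(-57−1·3629/137)/(1573/274)=-22876/1573
back: M4=-22876/1573
back: M3=3629/137−71/274·-22876/1573=47595/1573
back: M2=-442/71−10/71·47595/1573=-16496/1573
back: M1=-13/5−3/10·-16496/1573=859/1573
M: M0=0, M1=859/1573, M2=-16496/1573, M3=47595/1573, M4=-22876/1573, M5=0
seg 0: a=-3, c=M0/2=0, d=(M1−M0)/(6·2)=859/18876, b=Δ0−h0·(2M0+M1)/6=18017/4719
seg 1: a=5, c=M1/2=859/3146, d=(M2−M1)/(6·3)=-445/726, b=Δ1−h1·(2M1+M2)/6=20594/4719
seg 2: a=4, c=M2/2=-8248/1573, d=(M3−M2)/(6·1)=64091/9438, b=Δ2−h2·(2M2+M3)/6=-99545/9438
seg 3: a=-5, c=M3/2=47595/3146, d=(M4−M3)/(6·1)=-70471/9438, b=Δ3−h3·(2M3+M4)/6=-284/429
seg 4: a=2, c=M4/2=-11438/1573, d=(M5−M4)/(6·2)=5719/4719, b=Δ4−h4·(2M4+M5)/6=67909/9438
t_q=8 → seg 4, τ=1; S=2+67909/9438·τ+-11438/1573·τ²+5719/4719·τ³=9865/3146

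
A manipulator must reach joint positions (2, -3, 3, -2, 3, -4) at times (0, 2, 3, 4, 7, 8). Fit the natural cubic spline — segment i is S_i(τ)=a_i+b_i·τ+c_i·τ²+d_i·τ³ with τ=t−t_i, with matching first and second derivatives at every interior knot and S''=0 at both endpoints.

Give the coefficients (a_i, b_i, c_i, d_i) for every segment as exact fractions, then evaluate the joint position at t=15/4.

Δ: Δ0=-5/2, Δ1=6, Δ2=-5, Δ3=5/3, Δ4=-7
row 1: diag=6, rhs=51; c'=1/6, d'=17/2
row 2: denom=4−1·1/6=23/6; d'=(-66−1·17/2)/(23/6)=-447/23
row 3: denom=8−1·6/23=178/23; d'=(40−1·-447/23)/(178/23)=1367/178
row 4: denom=8−3·69/178=1217/178; d'=(-52−3·1367/178)/(1217/178)=-13357/1217
back: M4=-13357/1217
back: M3=1367/178−69/178·-13357/1217=14524/1217
back: M2=-447/23−6/23·14524/1217=-27441/1217
back: M1=17/2−1/6·-27441/1217=14918/1217
M: M0=0, M1=14918/1217, M2=-27441/1217, M3=14524/1217, M4=-13357/1217, M5=0
seg 0: a=2, c=M0/2=0, d=(M1−M0)/(6·2)=7459/7302, b=Δ0−h0·(2M0+M1)/6=-48091/7302
seg 1: a=-3, c=M1/2=7459/1217, d=(M2−M1)/(6·1)=-42359/7302, b=Δ1−h1·(2M1+M2)/6=41417/7302
seg 2: a=3, c=M2/2=-27441/2434, d=(M3−M2)/(6·1)=41965/7302, b=Δ2−h2·(2M2+M3)/6=1924/3651
seg 3: a=-2, c=M3/2=7262/1217, d=(M4−M3)/(6·3)=-27881/21906, b=Δ3−h3·(2M3+M4)/6=-34903/7302
seg 4: a=3, c=M4/2=-13357/2434, d=(M5−M4)/(6·1)=13357/7302, b=Δ4−h4·(2M4+M5)/6=-12200/3651
t_q=15/4 → seg 2, τ=3/4; S=3+1924/3651·τ+-27441/2434·τ²+41965/7302·τ³=-81295/155776

  seg 0: a=2 b=-48091/7302 c=0 d=7459/7302
  seg 1: a=-3 b=41417/7302 c=7459/1217 d=-42359/7302
  seg 2: a=3 b=1924/3651 c=-27441/2434 d=41965/7302
  seg 3: a=-2 b=-34903/7302 c=7262/1217 d=-27881/21906
  seg 4: a=3 b=-12200/3651 c=-13357/2434 d=13357/7302
S(15/4) = -81295/155776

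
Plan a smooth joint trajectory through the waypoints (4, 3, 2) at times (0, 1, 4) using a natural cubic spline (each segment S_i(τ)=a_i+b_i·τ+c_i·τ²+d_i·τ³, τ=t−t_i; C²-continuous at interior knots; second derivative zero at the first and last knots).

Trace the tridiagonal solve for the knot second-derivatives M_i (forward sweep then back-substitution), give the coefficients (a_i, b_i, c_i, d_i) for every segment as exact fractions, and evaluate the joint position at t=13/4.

  seg 0: a=4 b=-13/12 c=0 d=1/12
  seg 1: a=3 b=-5/6 c=1/4 d=-1/36
S(13/4) = 531/256

Δ: Δ0=-1, Δ1=-1/3
row 1: diag=8, rhs=4; c'=3/8, d'=1/2
back: M1=1/2
M: M0=0, M1=1/2, M2=0
seg 0: a=4, c=M0/2=0, d=(M1−M0)/(6·1)=1/12, b=Δ0−h0·(2M0+M1)/6=-13/12
seg 1: a=3, c=M1/2=1/4, d=(M2−M1)/(6·3)=-1/36, b=Δ1−h1·(2M1+M2)/6=-5/6
t_q=13/4 → seg 1, τ=9/4; S=3+-5/6·τ+1/4·τ²+-1/36·τ³=531/256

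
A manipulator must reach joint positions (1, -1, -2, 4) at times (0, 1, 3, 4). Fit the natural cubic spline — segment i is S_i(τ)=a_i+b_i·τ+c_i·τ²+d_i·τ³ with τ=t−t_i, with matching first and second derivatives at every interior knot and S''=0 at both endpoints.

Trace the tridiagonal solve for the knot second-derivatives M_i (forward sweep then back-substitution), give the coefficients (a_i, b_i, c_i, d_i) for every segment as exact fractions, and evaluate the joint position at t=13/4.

  seg 0: a=1 b=-15/8 c=0 d=-1/8
  seg 1: a=-1 b=-9/4 c=-3/8 d=5/8
  seg 2: a=-2 b=15/4 c=27/8 d=-9/8
S(13/4) = -445/512

Δ: Δ0=-2, Δ1=-1/2, Δ2=6
row 1: diag=6, rhs=9; c'=1/3, d'=3/2
row 2: denom=6−2·1/3=16/3; d'=(39−2·3/2)/(16/3)=27/4
back: M2=27/4
back: M1=3/2−1/3·27/4=-3/4
M: M0=0, M1=-3/4, M2=27/4, M3=0
seg 0: a=1, c=M0/2=0, d=(M1−M0)/(6·1)=-1/8, b=Δ0−h0·(2M0+M1)/6=-15/8
seg 1: a=-1, c=M1/2=-3/8, d=(M2−M1)/(6·2)=5/8, b=Δ1−h1·(2M1+M2)/6=-9/4
seg 2: a=-2, c=M2/2=27/8, d=(M3−M2)/(6·1)=-9/8, b=Δ2−h2·(2M2+M3)/6=15/4
t_q=13/4 → seg 2, τ=1/4; S=-2+15/4·τ+27/8·τ²+-9/8·τ³=-445/512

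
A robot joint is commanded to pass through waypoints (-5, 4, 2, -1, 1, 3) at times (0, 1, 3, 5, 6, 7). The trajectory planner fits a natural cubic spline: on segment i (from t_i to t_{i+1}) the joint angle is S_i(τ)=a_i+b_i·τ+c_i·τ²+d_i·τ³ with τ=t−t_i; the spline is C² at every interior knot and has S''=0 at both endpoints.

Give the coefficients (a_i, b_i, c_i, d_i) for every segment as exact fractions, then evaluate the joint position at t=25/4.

Δ: Δ0=9, Δ1=-1, Δ2=-3/2, Δ3=2, Δ4=2
row 1: diag=6, rhs=-60; c'=1/3, d'=-10
row 2: denom=8−2·1/3=22/3; d'=(-3−2·-10)/(22/3)=51/22
row 3: denom=6−2·3/11=60/11; d'=(21−2·51/22)/(60/11)=3
row 4: denom=4−1·11/60=229/60; d'=(0−1·3)/(229/60)=-180/229
back: M4=-180/229
back: M3=3−11/60·-180/229=720/229
back: M2=51/22−3/11·720/229=669/458
back: M1=-10−1/3·669/458=-4803/458
M: M0=0, M1=-4803/458, M2=669/458, M3=720/229, M4=-180/229, M5=0
seg 0: a=-5, c=M0/2=0, d=(M1−M0)/(6·1)=-1601/916, b=Δ0−h0·(2M0+M1)/6=9845/916
seg 1: a=4, c=M1/2=-4803/916, d=(M2−M1)/(6·2)=228/229, b=Δ1−h1·(2M1+M2)/6=2521/458
seg 2: a=2, c=M2/2=669/916, d=(M3−M2)/(6·2)=257/1832, b=Δ2−h2·(2M2+M3)/6=-1613/458
seg 3: a=-1, c=M3/2=360/229, d=(M4−M3)/(6·1)=-150/229, b=Δ3−h3·(2M3+M4)/6=248/229
seg 4: a=1, c=M4/2=-90/229, d=(M5−M4)/(6·1)=30/229, b=Δ4−h4·(2M4+M5)/6=518/229
t_q=25/4 → seg 4, τ=1/4; S=1+518/229·τ+-90/229·τ²+30/229·τ³=11307/7328

  seg 0: a=-5 b=9845/916 c=0 d=-1601/916
  seg 1: a=4 b=2521/458 c=-4803/916 d=228/229
  seg 2: a=2 b=-1613/458 c=669/916 d=257/1832
  seg 3: a=-1 b=248/229 c=360/229 d=-150/229
  seg 4: a=1 b=518/229 c=-90/229 d=30/229
S(25/4) = 11307/7328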